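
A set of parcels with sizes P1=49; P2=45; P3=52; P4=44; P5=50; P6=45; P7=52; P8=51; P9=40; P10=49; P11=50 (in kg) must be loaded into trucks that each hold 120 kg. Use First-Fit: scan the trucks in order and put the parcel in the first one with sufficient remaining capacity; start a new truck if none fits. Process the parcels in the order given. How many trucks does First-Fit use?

6 trucks

truck 1: place P1 (49 kg), 71 kg left
truck 1: place P2 (45 kg), 26 kg left
truck 2: place P3 (52 kg), 68 kg left
truck 2: place P4 (44 kg), 24 kg left
truck 3: place P5 (50 kg), 70 kg left
truck 3: place P6 (45 kg), 25 kg left
truck 4: place P7 (52 kg), 68 kg left
truck 4: place P8 (51 kg), 17 kg left
truck 5: place P9 (40 kg), 80 kg left
truck 5: place P10 (49 kg), 31 kg left
truck 6: place P11 (50 kg), 70 kg left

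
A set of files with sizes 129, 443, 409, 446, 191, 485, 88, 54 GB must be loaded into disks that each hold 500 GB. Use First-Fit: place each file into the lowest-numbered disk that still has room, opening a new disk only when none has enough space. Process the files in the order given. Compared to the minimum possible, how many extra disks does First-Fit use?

0

First-Fit: [129,191,88,54] [443] [409] [446] [485] → 5 disks.
Total size 2245 GB; any packing needs at least ⌈2245/500⌉ = 5 disks.
So 5 is already optimal.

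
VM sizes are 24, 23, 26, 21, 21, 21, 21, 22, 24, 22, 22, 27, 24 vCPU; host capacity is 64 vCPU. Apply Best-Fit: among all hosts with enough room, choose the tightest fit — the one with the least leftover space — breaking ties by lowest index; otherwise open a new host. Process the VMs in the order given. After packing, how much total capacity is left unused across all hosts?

86

24 vCPU → host 1 (remaining 40 vCPU)
23 vCPU → host 1 (remaining 17 vCPU)
26 vCPU → host 2 (remaining 38 vCPU)
21 vCPU → host 2 (remaining 17 vCPU)
21 vCPU → host 3 (remaining 43 vCPU)
21 vCPU → host 3 (remaining 22 vCPU)
21 vCPU → host 3 (remaining 1 vCPU)
22 vCPU → host 4 (remaining 42 vCPU)
24 vCPU → host 4 (remaining 18 vCPU)
22 vCPU → host 5 (remaining 42 vCPU)
22 vCPU → host 5 (remaining 20 vCPU)
27 vCPU → host 6 (remaining 37 vCPU)
24 vCPU → host 6 (remaining 13 vCPU)
6 hosts × 64 vCPU = 384 vCPU; used 298 vCPU; unused 86 vCPU.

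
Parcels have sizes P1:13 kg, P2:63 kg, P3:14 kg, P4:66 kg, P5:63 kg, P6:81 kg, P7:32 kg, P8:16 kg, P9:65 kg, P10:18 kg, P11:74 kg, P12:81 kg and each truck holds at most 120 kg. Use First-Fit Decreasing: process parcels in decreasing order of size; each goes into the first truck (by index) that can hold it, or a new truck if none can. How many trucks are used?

Sorted descending: 81, 81, 74, 66, 65, 63, 63, 32, 18, 16, 14, 13.
81 kg → truck 1 (remaining 39 kg)
81 kg → truck 2 (remaining 39 kg)
74 kg → truck 3 (remaining 46 kg)
66 kg → truck 4 (remaining 54 kg)
65 kg → truck 5 (remaining 55 kg)
63 kg → truck 6 (remaining 57 kg)
63 kg → truck 7 (remaining 57 kg)
32 kg → truck 1 (remaining 7 kg)
18 kg → truck 2 (remaining 21 kg)
16 kg → truck 2 (remaining 5 kg)
14 kg → truck 3 (remaining 32 kg)
13 kg → truck 3 (remaining 19 kg)
Final trucks: [81,32] [81,18,16] [74,14,13] [66] [65] [63] [63].

7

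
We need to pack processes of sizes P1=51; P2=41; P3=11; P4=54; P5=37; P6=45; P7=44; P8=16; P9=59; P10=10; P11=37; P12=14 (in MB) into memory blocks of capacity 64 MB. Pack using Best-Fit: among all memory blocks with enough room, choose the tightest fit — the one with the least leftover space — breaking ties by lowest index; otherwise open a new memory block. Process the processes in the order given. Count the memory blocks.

P1 (51 MB) → memory block 1 (remaining 13 MB)
P2 (41 MB) → memory block 2 (remaining 23 MB)
P3 (11 MB) → memory block 1 (remaining 2 MB)
P4 (54 MB) → memory block 3 (remaining 10 MB)
P5 (37 MB) → memory block 4 (remaining 27 MB)
P6 (45 MB) → memory block 5 (remaining 19 MB)
P7 (44 MB) → memory block 6 (remaining 20 MB)
P8 (16 MB) → memory block 5 (remaining 3 MB)
P9 (59 MB) → memory block 7 (remaining 5 MB)
P10 (10 MB) → memory block 3 (remaining 0 MB)
P11 (37 MB) → memory block 8 (remaining 27 MB)
P12 (14 MB) → memory block 6 (remaining 6 MB)

8 memory blocks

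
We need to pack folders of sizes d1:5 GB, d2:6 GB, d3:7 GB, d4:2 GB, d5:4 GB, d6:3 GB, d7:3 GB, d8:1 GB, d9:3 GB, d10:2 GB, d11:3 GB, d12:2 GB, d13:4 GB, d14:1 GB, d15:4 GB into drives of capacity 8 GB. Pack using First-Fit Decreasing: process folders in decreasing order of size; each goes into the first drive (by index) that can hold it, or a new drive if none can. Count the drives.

7

Sorted descending: 7, 6, 5, 4, 4, 4, 3, 3, 3, 3, 2, 2, 2, 1, 1.
7 GB → drive 1 (remaining 1 GB)
6 GB → drive 2 (remaining 2 GB)
5 GB → drive 3 (remaining 3 GB)
4 GB → drive 4 (remaining 4 GB)
4 GB → drive 4 (remaining 0 GB)
4 GB → drive 5 (remaining 4 GB)
3 GB → drive 3 (remaining 0 GB)
3 GB → drive 5 (remaining 1 GB)
3 GB → drive 6 (remaining 5 GB)
3 GB → drive 6 (remaining 2 GB)
2 GB → drive 2 (remaining 0 GB)
2 GB → drive 6 (remaining 0 GB)
2 GB → drive 7 (remaining 6 GB)
1 GB → drive 1 (remaining 0 GB)
1 GB → drive 5 (remaining 0 GB)
Final drives: [7,1] [6,2] [5,3] [4,4] [4,3,1] [3,3,2] [2].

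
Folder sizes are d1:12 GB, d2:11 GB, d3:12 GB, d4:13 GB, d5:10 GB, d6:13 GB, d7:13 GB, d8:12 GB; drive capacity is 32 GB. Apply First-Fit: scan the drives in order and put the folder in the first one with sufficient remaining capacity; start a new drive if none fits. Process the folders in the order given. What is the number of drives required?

drive 1: place d1 (12 GB), 20 GB left
drive 1: place d2 (11 GB), 9 GB left
drive 2: place d3 (12 GB), 20 GB left
drive 2: place d4 (13 GB), 7 GB left
drive 3: place d5 (10 GB), 22 GB left
drive 3: place d6 (13 GB), 9 GB left
drive 4: place d7 (13 GB), 19 GB left
drive 4: place d8 (12 GB), 7 GB left

4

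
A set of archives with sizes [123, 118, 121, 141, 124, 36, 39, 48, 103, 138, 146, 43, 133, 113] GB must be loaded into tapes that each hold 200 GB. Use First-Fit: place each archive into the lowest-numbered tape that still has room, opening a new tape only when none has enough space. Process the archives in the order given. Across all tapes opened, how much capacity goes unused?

574

123 GB → tape 1 (remaining 77 GB)
118 GB → tape 2 (remaining 82 GB)
121 GB → tape 3 (remaining 79 GB)
141 GB → tape 4 (remaining 59 GB)
124 GB → tape 5 (remaining 76 GB)
36 GB → tape 1 (remaining 41 GB)
39 GB → tape 1 (remaining 2 GB)
48 GB → tape 2 (remaining 34 GB)
103 GB → tape 6 (remaining 97 GB)
138 GB → tape 7 (remaining 62 GB)
146 GB → tape 8 (remaining 54 GB)
43 GB → tape 3 (remaining 36 GB)
133 GB → tape 9 (remaining 67 GB)
113 GB → tape 10 (remaining 87 GB)
10 tapes × 200 GB = 2000 GB; used 1426 GB; unused 574 GB.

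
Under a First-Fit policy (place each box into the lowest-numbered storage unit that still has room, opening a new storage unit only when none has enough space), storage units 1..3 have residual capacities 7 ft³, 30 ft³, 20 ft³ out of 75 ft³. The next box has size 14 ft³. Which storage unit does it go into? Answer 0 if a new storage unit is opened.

Storage units with room: storage unit 2 (30 ft³), storage unit 3 (20 ft³).
The first with room is storage unit 2.

2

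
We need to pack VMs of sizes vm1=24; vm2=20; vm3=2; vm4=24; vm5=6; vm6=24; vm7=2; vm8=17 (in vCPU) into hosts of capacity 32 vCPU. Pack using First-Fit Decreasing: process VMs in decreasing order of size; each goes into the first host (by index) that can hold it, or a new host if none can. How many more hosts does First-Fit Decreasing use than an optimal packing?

First-Fit Decreasing: [24,6,2] [24,2] [24] [20] [17] → 5 hosts.
5 VMs exceed 16 vCPU (half the capacity), and no two of those can share a host, so at least 5 hosts are needed.
So 5 is already optimal.

0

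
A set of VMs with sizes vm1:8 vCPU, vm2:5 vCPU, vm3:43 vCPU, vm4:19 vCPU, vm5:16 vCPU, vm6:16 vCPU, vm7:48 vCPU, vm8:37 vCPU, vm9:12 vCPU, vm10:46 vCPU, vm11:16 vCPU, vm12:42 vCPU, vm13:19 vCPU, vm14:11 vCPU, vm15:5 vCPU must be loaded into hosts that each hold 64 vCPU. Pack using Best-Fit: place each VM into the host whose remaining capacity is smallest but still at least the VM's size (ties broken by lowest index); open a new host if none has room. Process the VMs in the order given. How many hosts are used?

host 1: place vm1 (8 vCPU), 56 vCPU left
host 1: place vm2 (5 vCPU), 51 vCPU left
host 1: place vm3 (43 vCPU), 8 vCPU left
host 2: place vm4 (19 vCPU), 45 vCPU left
host 2: place vm5 (16 vCPU), 29 vCPU left
host 2: place vm6 (16 vCPU), 13 vCPU left
host 3: place vm7 (48 vCPU), 16 vCPU left
host 4: place vm8 (37 vCPU), 27 vCPU left
host 2: place vm9 (12 vCPU), 1 vCPU left
host 5: place vm10 (46 vCPU), 18 vCPU left
host 3: place vm11 (16 vCPU), 0 vCPU left
host 6: place vm12 (42 vCPU), 22 vCPU left
host 6: place vm13 (19 vCPU), 3 vCPU left
host 5: place vm14 (11 vCPU), 7 vCPU left
host 5: place vm15 (5 vCPU), 2 vCPU left
Final hosts: [8,5,43] [19,16,16,12] [48,16] [37] [46,11,5] [42,19].

6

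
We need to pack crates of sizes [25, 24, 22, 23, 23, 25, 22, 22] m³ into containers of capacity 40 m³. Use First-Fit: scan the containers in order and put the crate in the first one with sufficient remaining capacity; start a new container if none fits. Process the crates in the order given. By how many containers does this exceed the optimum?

0

First-Fit: [25] [24] [22] [23] [23] [25] [22] [22] → 8 containers.
8 crates exceed 20 m³ (half the capacity), and no two of those can share a container, so at least 8 containers are needed.
So 8 is already optimal.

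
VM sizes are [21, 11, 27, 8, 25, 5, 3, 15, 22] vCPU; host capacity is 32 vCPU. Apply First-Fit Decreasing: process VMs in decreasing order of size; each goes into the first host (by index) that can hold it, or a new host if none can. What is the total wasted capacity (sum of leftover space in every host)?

Sorted descending: 27, 25, 22, 21, 15, 11, 8, 5, 3.
host 1: place 27 vCPU, 5 vCPU left
host 2: place 25 vCPU, 7 vCPU left
host 3: place 22 vCPU, 10 vCPU left
host 4: place 21 vCPU, 11 vCPU left
host 5: place 15 vCPU, 17 vCPU left
host 4: place 11 vCPU, 0 vCPU left
host 3: place 8 vCPU, 2 vCPU left
host 1: place 5 vCPU, 0 vCPU left
host 2: place 3 vCPU, 4 vCPU left
5 hosts × 32 vCPU = 160 vCPU; used 137 vCPU; unused 23 vCPU.

23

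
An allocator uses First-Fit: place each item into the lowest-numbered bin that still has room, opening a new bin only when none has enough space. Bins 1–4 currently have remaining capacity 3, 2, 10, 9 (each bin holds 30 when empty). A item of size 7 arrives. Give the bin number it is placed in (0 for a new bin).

3

Bins with room: bin 3 (10), bin 4 (9).
The first with room is bin 3.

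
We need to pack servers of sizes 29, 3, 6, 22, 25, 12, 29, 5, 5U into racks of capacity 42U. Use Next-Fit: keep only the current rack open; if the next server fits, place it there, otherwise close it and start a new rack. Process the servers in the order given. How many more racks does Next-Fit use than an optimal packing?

0

Next-Fit: [29,3,6] [22] [25,12] [29,5,5] → 4 racks.
Total size 136U; any packing needs at least ⌈136/42⌉ = 4 racks.
So 4 is already optimal.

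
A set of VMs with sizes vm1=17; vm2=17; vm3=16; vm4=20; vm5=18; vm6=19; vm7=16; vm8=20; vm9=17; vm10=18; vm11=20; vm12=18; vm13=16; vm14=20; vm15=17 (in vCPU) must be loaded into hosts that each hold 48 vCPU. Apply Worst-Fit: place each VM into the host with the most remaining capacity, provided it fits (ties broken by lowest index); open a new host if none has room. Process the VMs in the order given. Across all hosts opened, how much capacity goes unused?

host 1: place vm1 (17 vCPU), 31 vCPU left
host 1: place vm2 (17 vCPU), 14 vCPU left
host 2: place vm3 (16 vCPU), 32 vCPU left
host 2: place vm4 (20 vCPU), 12 vCPU left
host 3: place vm5 (18 vCPU), 30 vCPU left
host 3: place vm6 (19 vCPU), 11 vCPU left
host 4: place vm7 (16 vCPU), 32 vCPU left
host 4: place vm8 (20 vCPU), 12 vCPU left
host 5: place vm9 (17 vCPU), 31 vCPU left
host 5: place vm10 (18 vCPU), 13 vCPU left
host 6: place vm11 (20 vCPU), 28 vCPU left
host 6: place vm12 (18 vCPU), 10 vCPU left
host 7: place vm13 (16 vCPU), 32 vCPU left
host 7: place vm14 (20 vCPU), 12 vCPU left
host 8: place vm15 (17 vCPU), 31 vCPU left
8 hosts × 48 vCPU = 384 vCPU; used 269 vCPU; unused 115 vCPU.

115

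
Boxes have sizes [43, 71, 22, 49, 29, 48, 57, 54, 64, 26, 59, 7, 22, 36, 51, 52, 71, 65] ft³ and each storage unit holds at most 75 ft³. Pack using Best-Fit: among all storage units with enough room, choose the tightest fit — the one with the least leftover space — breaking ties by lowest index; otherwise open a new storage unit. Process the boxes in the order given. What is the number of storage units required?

13

43 ft³ → storage unit 1 (remaining 32 ft³)
71 ft³ → storage unit 2 (remaining 4 ft³)
22 ft³ → storage unit 1 (remaining 10 ft³)
49 ft³ → storage unit 3 (remaining 26 ft³)
29 ft³ → storage unit 4 (remaining 46 ft³)
48 ft³ → storage unit 5 (remaining 27 ft³)
57 ft³ → storage unit 6 (remaining 18 ft³)
54 ft³ → storage unit 7 (remaining 21 ft³)
64 ft³ → storage unit 8 (remaining 11 ft³)
26 ft³ → storage unit 3 (remaining 0 ft³)
59 ft³ → storage unit 9 (remaining 16 ft³)
7 ft³ → storage unit 1 (remaining 3 ft³)
22 ft³ → storage unit 5 (remaining 5 ft³)
36 ft³ → storage unit 4 (remaining 10 ft³)
51 ft³ → storage unit 10 (remaining 24 ft³)
52 ft³ → storage unit 11 (remaining 23 ft³)
71 ft³ → storage unit 12 (remaining 4 ft³)
65 ft³ → storage unit 13 (remaining 10 ft³)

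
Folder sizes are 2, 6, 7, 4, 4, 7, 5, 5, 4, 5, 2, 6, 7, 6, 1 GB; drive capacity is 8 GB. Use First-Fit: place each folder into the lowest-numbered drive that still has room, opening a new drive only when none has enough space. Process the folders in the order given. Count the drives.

11 drives

2 GB → drive 1 (remaining 6 GB)
6 GB → drive 1 (remaining 0 GB)
7 GB → drive 2 (remaining 1 GB)
4 GB → drive 3 (remaining 4 GB)
4 GB → drive 3 (remaining 0 GB)
7 GB → drive 4 (remaining 1 GB)
5 GB → drive 5 (remaining 3 GB)
5 GB → drive 6 (remaining 3 GB)
4 GB → drive 7 (remaining 4 GB)
5 GB → drive 8 (remaining 3 GB)
2 GB → drive 5 (remaining 1 GB)
6 GB → drive 9 (remaining 2 GB)
7 GB → drive 10 (remaining 1 GB)
6 GB → drive 11 (remaining 2 GB)
1 GB → drive 2 (remaining 0 GB)
Final drives: [2,6] [7,1] [4,4] [7] [5,2] [5] [4] [5] [6] [7] [6].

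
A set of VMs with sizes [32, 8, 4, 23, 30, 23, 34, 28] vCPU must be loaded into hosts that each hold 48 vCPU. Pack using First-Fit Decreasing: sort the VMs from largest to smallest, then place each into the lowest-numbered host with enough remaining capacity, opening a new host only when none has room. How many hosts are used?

5

Sorted descending: 34, 32, 30, 28, 23, 23, 8, 4.
34 vCPU → host 1 (remaining 14 vCPU)
32 vCPU → host 2 (remaining 16 vCPU)
30 vCPU → host 3 (remaining 18 vCPU)
28 vCPU → host 4 (remaining 20 vCPU)
23 vCPU → host 5 (remaining 25 vCPU)
23 vCPU → host 5 (remaining 2 vCPU)
8 vCPU → host 1 (remaining 6 vCPU)
4 vCPU → host 1 (remaining 2 vCPU)
Final hosts: [34,8,4] [32] [30] [28] [23,23].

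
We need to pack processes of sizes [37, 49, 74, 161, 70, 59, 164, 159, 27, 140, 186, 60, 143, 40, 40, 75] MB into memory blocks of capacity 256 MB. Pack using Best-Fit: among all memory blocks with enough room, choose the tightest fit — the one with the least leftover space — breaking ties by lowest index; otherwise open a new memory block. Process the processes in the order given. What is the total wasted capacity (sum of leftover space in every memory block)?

308

memory block 1: place 37 MB, 219 MB left
memory block 1: place 49 MB, 170 MB left
memory block 1: place 74 MB, 96 MB left
memory block 2: place 161 MB, 95 MB left
memory block 2: place 70 MB, 25 MB left
memory block 1: place 59 MB, 37 MB left
memory block 3: place 164 MB, 92 MB left
memory block 4: place 159 MB, 97 MB left
memory block 1: place 27 MB, 10 MB left
memory block 5: place 140 MB, 116 MB left
memory block 6: place 186 MB, 70 MB left
memory block 6: place 60 MB, 10 MB left
memory block 7: place 143 MB, 113 MB left
memory block 3: place 40 MB, 52 MB left
memory block 3: place 40 MB, 12 MB left
memory block 4: place 75 MB, 22 MB left
7 memory blocks × 256 MB = 1792 MB; used 1484 MB; unused 308 MB.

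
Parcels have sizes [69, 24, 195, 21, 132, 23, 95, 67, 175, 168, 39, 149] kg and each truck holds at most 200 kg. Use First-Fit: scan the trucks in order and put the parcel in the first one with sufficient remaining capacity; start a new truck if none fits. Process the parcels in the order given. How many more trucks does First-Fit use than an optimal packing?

First-Fit: [69,24,21,23,39] [195] [132,67] [95] [175] [168] [149] → 7 trucks.
Total size 1157 kg; any packing needs at least ⌈1157/200⌉ = 6 trucks.
An optimal packing achieves that bound: [195] [175,24] [168,23] [149,39] [132,67] [95,69,21] → 6 trucks.
Excess: 7 − 6 = 1.

1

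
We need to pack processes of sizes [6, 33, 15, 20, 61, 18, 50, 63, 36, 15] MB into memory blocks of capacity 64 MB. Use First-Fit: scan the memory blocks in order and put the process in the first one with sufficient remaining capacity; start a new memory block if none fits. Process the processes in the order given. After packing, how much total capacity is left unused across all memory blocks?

Put 6 MB in memory block 1; 58 MB remain.
Put 33 MB in memory block 1; 25 MB remain.
Put 15 MB in memory block 1; 10 MB remain.
Put 20 MB in memory block 2; 44 MB remain.
Put 61 MB in memory block 3; 3 MB remain.
Put 18 MB in memory block 2; 26 MB remain.
Put 50 MB in memory block 4; 14 MB remain.
Put 63 MB in memory block 5; 1 MB remain.
Put 36 MB in memory block 6; 28 MB remain.
Put 15 MB in memory block 2; 11 MB remain.
6 memory blocks × 64 MB = 384 MB; used 317 MB; unused 67 MB.

67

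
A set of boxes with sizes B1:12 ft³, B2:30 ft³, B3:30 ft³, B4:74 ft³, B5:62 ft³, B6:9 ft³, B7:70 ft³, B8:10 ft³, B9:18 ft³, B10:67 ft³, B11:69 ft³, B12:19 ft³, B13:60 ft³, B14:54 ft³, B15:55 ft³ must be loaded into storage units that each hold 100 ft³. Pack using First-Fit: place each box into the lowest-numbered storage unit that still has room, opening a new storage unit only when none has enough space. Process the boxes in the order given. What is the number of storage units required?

9

B1 (12 ft³) → storage unit 1 (remaining 88 ft³)
B2 (30 ft³) → storage unit 1 (remaining 58 ft³)
B3 (30 ft³) → storage unit 1 (remaining 28 ft³)
B4 (74 ft³) → storage unit 2 (remaining 26 ft³)
B5 (62 ft³) → storage unit 3 (remaining 38 ft³)
B6 (9 ft³) → storage unit 1 (remaining 19 ft³)
B7 (70 ft³) → storage unit 4 (remaining 30 ft³)
B8 (10 ft³) → storage unit 1 (remaining 9 ft³)
B9 (18 ft³) → storage unit 2 (remaining 8 ft³)
B10 (67 ft³) → storage unit 5 (remaining 33 ft³)
B11 (69 ft³) → storage unit 6 (remaining 31 ft³)
B12 (19 ft³) → storage unit 3 (remaining 19 ft³)
B13 (60 ft³) → storage unit 7 (remaining 40 ft³)
B14 (54 ft³) → storage unit 8 (remaining 46 ft³)
B15 (55 ft³) → storage unit 9 (remaining 45 ft³)
Final storage units: [12,30,30,9,10] [74,18] [62,19] [70] [67] [69] [60] [54] [55].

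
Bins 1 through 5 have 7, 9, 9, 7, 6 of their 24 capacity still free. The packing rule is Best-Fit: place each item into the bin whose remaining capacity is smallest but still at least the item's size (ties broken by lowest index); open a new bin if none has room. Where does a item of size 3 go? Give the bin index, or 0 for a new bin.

Bins with room: bin 1 (7), bin 2 (9), bin 3 (9), bin 4 (7), bin 5 (6).
Tightest fit is bin 5 with 6 free.

5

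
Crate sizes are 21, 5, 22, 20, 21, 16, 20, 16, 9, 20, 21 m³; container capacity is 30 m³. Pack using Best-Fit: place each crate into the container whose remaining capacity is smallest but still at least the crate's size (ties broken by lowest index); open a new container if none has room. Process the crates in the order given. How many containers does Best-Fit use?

9 containers

21 m³ → container 1 (remaining 9 m³)
5 m³ → container 1 (remaining 4 m³)
22 m³ → container 2 (remaining 8 m³)
20 m³ → container 3 (remaining 10 m³)
21 m³ → container 4 (remaining 9 m³)
16 m³ → container 5 (remaining 14 m³)
20 m³ → container 6 (remaining 10 m³)
16 m³ → container 7 (remaining 14 m³)
9 m³ → container 4 (remaining 0 m³)
20 m³ → container 8 (remaining 10 m³)
21 m³ → container 9 (remaining 9 m³)
Final containers: [21,5] [22] [20] [21,9] [16] [20] [16] [20] [21].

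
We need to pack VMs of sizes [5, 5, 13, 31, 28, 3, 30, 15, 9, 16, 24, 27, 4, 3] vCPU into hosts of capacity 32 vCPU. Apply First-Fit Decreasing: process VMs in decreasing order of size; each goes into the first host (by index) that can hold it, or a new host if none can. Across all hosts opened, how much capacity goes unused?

11

Sorted descending: 31, 30, 28, 27, 24, 16, 15, 13, 9, 5, 5, 4, 3, 3.
31 vCPU → host 1 (remaining 1 vCPU)
30 vCPU → host 2 (remaining 2 vCPU)
28 vCPU → host 3 (remaining 4 vCPU)
27 vCPU → host 4 (remaining 5 vCPU)
24 vCPU → host 5 (remaining 8 vCPU)
16 vCPU → host 6 (remaining 16 vCPU)
15 vCPU → host 6 (remaining 1 vCPU)
13 vCPU → host 7 (remaining 19 vCPU)
9 vCPU → host 7 (remaining 10 vCPU)
5 vCPU → host 4 (remaining 0 vCPU)
5 vCPU → host 5 (remaining 3 vCPU)
4 vCPU → host 3 (remaining 0 vCPU)
3 vCPU → host 5 (remaining 0 vCPU)
3 vCPU → host 7 (remaining 7 vCPU)
7 hosts × 32 vCPU = 224 vCPU; used 213 vCPU; unused 11 vCPU.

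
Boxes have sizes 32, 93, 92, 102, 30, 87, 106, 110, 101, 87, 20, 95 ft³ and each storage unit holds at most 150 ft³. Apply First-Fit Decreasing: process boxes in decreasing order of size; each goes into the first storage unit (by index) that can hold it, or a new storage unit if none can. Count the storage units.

9

Sorted descending: 110, 106, 102, 101, 95, 93, 92, 87, 87, 32, 30, 20.
110 ft³ → storage unit 1 (remaining 40 ft³)
106 ft³ → storage unit 2 (remaining 44 ft³)
102 ft³ → storage unit 3 (remaining 48 ft³)
101 ft³ → storage unit 4 (remaining 49 ft³)
95 ft³ → storage unit 5 (remaining 55 ft³)
93 ft³ → storage unit 6 (remaining 57 ft³)
92 ft³ → storage unit 7 (remaining 58 ft³)
87 ft³ → storage unit 8 (remaining 63 ft³)
87 ft³ → storage unit 9 (remaining 63 ft³)
32 ft³ → storage unit 1 (remaining 8 ft³)
30 ft³ → storage unit 2 (remaining 14 ft³)
20 ft³ → storage unit 3 (remaining 28 ft³)
Final storage units: [110,32] [106,30] [102,20] [101] [95] [93] [92] [87] [87].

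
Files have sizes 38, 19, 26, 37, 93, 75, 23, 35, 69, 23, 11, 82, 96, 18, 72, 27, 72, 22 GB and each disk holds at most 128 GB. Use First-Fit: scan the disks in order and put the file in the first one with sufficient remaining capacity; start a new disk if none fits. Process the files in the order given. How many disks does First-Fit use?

8 disks

38 GB → disk 1 (remaining 90 GB)
19 GB → disk 1 (remaining 71 GB)
26 GB → disk 1 (remaining 45 GB)
37 GB → disk 1 (remaining 8 GB)
93 GB → disk 2 (remaining 35 GB)
75 GB → disk 3 (remaining 53 GB)
23 GB → disk 2 (remaining 12 GB)
35 GB → disk 3 (remaining 18 GB)
69 GB → disk 4 (remaining 59 GB)
23 GB → disk 4 (remaining 36 GB)
11 GB → disk 2 (remaining 1 GB)
82 GB → disk 5 (remaining 46 GB)
96 GB → disk 6 (remaining 32 GB)
18 GB → disk 3 (remaining 0 GB)
72 GB → disk 7 (remaining 56 GB)
27 GB → disk 4 (remaining 9 GB)
72 GB → disk 8 (remaining 56 GB)
22 GB → disk 5 (remaining 24 GB)
Final disks: [38,19,26,37] [93,23,11] [75,35,18] [69,23,27] [82,22] [96] [72] [72].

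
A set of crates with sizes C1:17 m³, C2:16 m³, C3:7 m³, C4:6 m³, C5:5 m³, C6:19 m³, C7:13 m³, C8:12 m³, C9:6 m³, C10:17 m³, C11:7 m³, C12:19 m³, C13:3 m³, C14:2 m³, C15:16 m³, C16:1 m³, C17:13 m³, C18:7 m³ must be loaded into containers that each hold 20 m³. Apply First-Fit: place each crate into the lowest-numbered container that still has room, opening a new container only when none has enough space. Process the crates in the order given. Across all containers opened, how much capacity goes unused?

C1 (17 m³) → container 1 (remaining 3 m³)
C2 (16 m³) → container 2 (remaining 4 m³)
C3 (7 m³) → container 3 (remaining 13 m³)
C4 (6 m³) → container 3 (remaining 7 m³)
C5 (5 m³) → container 3 (remaining 2 m³)
C6 (19 m³) → container 4 (remaining 1 m³)
C7 (13 m³) → container 5 (remaining 7 m³)
C8 (12 m³) → container 6 (remaining 8 m³)
C9 (6 m³) → container 5 (remaining 1 m³)
C10 (17 m³) → container 7 (remaining 3 m³)
C11 (7 m³) → container 6 (remaining 1 m³)
C12 (19 m³) → container 8 (remaining 1 m³)
C13 (3 m³) → container 1 (remaining 0 m³)
C14 (2 m³) → container 2 (remaining 2 m³)
C15 (16 m³) → container 9 (remaining 4 m³)
C16 (1 m³) → container 2 (remaining 1 m³)
C17 (13 m³) → container 10 (remaining 7 m³)
C18 (7 m³) → container 10 (remaining 0 m³)
10 containers × 20 m³ = 200 m³; used 186 m³; unused 14 m³.

14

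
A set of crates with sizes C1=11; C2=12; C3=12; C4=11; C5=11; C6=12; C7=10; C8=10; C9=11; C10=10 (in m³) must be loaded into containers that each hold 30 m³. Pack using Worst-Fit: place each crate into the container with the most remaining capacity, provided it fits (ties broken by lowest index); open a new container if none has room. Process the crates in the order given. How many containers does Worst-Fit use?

container 1: place C1 (11 m³), 19 m³ left
container 1: place C2 (12 m³), 7 m³ left
container 2: place C3 (12 m³), 18 m³ left
container 2: place C4 (11 m³), 7 m³ left
container 3: place C5 (11 m³), 19 m³ left
container 3: place C6 (12 m³), 7 m³ left
container 4: place C7 (10 m³), 20 m³ left
container 4: place C8 (10 m³), 10 m³ left
container 5: place C9 (11 m³), 19 m³ left
container 5: place C10 (10 m³), 9 m³ left
Final containers: [11,12] [12,11] [11,12] [10,10] [11,10].

5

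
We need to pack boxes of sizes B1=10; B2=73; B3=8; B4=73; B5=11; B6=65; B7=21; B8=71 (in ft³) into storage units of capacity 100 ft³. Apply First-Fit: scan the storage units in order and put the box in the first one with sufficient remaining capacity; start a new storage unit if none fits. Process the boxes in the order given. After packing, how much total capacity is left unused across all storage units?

storage unit 1: place B1 (10 ft³), 90 ft³ left
storage unit 1: place B2 (73 ft³), 17 ft³ left
storage unit 1: place B3 (8 ft³), 9 ft³ left
storage unit 2: place B4 (73 ft³), 27 ft³ left
storage unit 2: place B5 (11 ft³), 16 ft³ left
storage unit 3: place B6 (65 ft³), 35 ft³ left
storage unit 3: place B7 (21 ft³), 14 ft³ left
storage unit 4: place B8 (71 ft³), 29 ft³ left
4 storage units × 100 ft³ = 400 ft³; used 332 ft³; unused 68 ft³.

68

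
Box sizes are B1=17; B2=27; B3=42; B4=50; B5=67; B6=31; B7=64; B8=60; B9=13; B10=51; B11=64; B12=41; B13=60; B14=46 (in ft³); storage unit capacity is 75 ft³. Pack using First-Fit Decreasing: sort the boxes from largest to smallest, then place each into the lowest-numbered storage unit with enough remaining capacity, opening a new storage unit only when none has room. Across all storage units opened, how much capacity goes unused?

Sorted descending: 67, 64, 64, 60, 60, 51, 50, 46, 42, 41, 31, 27, 17, 13.
67 ft³ → storage unit 1 (remaining 8 ft³)
64 ft³ → storage unit 2 (remaining 11 ft³)
64 ft³ → storage unit 3 (remaining 11 ft³)
60 ft³ → storage unit 4 (remaining 15 ft³)
60 ft³ → storage unit 5 (remaining 15 ft³)
51 ft³ → storage unit 6 (remaining 24 ft³)
50 ft³ → storage unit 7 (remaining 25 ft³)
46 ft³ → storage unit 8 (remaining 29 ft³)
42 ft³ → storage unit 9 (remaining 33 ft³)
41 ft³ → storage unit 10 (remaining 34 ft³)
31 ft³ → storage unit 9 (remaining 2 ft³)
27 ft³ → storage unit 8 (remaining 2 ft³)
17 ft³ → storage unit 6 (remaining 7 ft³)
13 ft³ → storage unit 4 (remaining 2 ft³)
10 storage units × 75 ft³ = 750 ft³; used 633 ft³; unused 117 ft³.

117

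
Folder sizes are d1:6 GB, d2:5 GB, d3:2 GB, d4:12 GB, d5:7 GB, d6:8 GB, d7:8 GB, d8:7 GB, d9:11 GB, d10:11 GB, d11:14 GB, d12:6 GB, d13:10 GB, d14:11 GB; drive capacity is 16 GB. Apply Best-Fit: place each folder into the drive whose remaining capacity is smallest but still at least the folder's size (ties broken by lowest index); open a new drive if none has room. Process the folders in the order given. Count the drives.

9 drives

d1 (6 GB) → drive 1 (remaining 10 GB)
d2 (5 GB) → drive 1 (remaining 5 GB)
d3 (2 GB) → drive 1 (remaining 3 GB)
d4 (12 GB) → drive 2 (remaining 4 GB)
d5 (7 GB) → drive 3 (remaining 9 GB)
d6 (8 GB) → drive 3 (remaining 1 GB)
d7 (8 GB) → drive 4 (remaining 8 GB)
d8 (7 GB) → drive 4 (remaining 1 GB)
d9 (11 GB) → drive 5 (remaining 5 GB)
d10 (11 GB) → drive 6 (remaining 5 GB)
d11 (14 GB) → drive 7 (remaining 2 GB)
d12 (6 GB) → drive 8 (remaining 10 GB)
d13 (10 GB) → drive 8 (remaining 0 GB)
d14 (11 GB) → drive 9 (remaining 5 GB)
Final drives: [6,5,2] [12] [7,8] [8,7] [11] [11] [14] [6,10] [11].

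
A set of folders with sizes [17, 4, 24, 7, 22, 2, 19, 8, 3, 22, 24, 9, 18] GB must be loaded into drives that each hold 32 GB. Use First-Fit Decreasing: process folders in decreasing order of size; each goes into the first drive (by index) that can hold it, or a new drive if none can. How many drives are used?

Sorted descending: 24, 24, 22, 22, 19, 18, 17, 9, 8, 7, 4, 3, 2.
24 GB → drive 1 (remaining 8 GB)
24 GB → drive 2 (remaining 8 GB)
22 GB → drive 3 (remaining 10 GB)
22 GB → drive 4 (remaining 10 GB)
19 GB → drive 5 (remaining 13 GB)
18 GB → drive 6 (remaining 14 GB)
17 GB → drive 7 (remaining 15 GB)
9 GB → drive 3 (remaining 1 GB)
8 GB → drive 1 (remaining 0 GB)
7 GB → drive 2 (remaining 1 GB)
4 GB → drive 4 (remaining 6 GB)
3 GB → drive 4 (remaining 3 GB)
2 GB → drive 4 (remaining 1 GB)

7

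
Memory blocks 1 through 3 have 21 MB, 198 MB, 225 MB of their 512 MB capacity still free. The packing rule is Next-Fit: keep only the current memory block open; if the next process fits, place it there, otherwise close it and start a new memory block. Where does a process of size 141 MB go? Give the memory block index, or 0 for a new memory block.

Next-Fit only looks at memory block 3, which has 225 MB free.
141 MB fits there.

3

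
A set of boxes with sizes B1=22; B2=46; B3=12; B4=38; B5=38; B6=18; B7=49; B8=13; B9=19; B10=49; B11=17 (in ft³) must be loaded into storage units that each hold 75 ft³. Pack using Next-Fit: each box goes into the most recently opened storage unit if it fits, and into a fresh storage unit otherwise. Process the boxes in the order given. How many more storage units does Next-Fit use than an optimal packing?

Next-Fit: [22,46] [12,38] [38,18] [49,13] [19,49] [17] → 6 storage units.
Total size 321 ft³; any packing needs at least ⌈321/75⌉ = 5 storage units.
An optimal packing achieves that bound: [49,22] [49,19] [46,18] [38,17,13] [38,12] → 5 storage units.
Excess: 6 − 5 = 1.

1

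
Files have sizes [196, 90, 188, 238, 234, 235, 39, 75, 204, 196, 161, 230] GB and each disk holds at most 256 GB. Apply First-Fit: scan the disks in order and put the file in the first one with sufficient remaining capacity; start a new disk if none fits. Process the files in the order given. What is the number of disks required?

10

Put 196 GB in disk 1; 60 GB remain.
Put 90 GB in disk 2; 166 GB remain.
Put 188 GB in disk 3; 68 GB remain.
Put 238 GB in disk 4; 18 GB remain.
Put 234 GB in disk 5; 22 GB remain.
Put 235 GB in disk 6; 21 GB remain.
Put 39 GB in disk 1; 21 GB remain.
Put 75 GB in disk 2; 91 GB remain.
Put 204 GB in disk 7; 52 GB remain.
Put 196 GB in disk 8; 60 GB remain.
Put 161 GB in disk 9; 95 GB remain.
Put 230 GB in disk 10; 26 GB remain.
Final disks: [196,39] [90,75] [188] [238] [234] [235] [204] [196] [161] [230].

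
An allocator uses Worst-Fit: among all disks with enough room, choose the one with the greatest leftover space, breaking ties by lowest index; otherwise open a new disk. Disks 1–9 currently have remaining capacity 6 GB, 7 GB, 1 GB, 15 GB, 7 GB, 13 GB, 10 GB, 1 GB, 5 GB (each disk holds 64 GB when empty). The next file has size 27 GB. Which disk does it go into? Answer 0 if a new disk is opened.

0

No disk has ≥ 27 GB free, so a new disk is opened.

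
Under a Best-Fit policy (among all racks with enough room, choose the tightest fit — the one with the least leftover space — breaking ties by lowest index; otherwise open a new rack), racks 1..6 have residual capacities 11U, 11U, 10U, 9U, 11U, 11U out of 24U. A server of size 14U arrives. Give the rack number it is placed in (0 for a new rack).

No rack has ≥ 14U free, so a new rack is opened.

0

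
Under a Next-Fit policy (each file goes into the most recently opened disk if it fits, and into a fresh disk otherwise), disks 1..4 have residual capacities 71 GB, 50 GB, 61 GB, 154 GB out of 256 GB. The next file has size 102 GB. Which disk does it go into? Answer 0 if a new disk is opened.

4

Next-Fit only looks at disk 4, which has 154 GB free.
102 GB fits there.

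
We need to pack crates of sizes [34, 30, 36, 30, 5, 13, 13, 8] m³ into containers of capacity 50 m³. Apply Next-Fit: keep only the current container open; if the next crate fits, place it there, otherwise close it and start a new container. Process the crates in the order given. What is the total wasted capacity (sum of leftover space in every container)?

81

container 1: place 34 m³, 16 m³ left
container 2: place 30 m³, 20 m³ left
container 3: place 36 m³, 14 m³ left
container 4: place 30 m³, 20 m³ left
container 4: place 5 m³, 15 m³ left
container 4: place 13 m³, 2 m³ left
container 5: place 13 m³, 37 m³ left
container 5: place 8 m³, 29 m³ left
5 containers × 50 m³ = 250 m³; used 169 m³; unused 81 m³.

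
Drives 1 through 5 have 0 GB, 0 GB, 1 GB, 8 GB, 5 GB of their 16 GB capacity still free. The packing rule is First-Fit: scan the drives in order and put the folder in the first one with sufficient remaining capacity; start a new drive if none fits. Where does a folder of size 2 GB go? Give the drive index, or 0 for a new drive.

Drives with room: drive 4 (8 GB), drive 5 (5 GB).
The first with room is drive 4.

4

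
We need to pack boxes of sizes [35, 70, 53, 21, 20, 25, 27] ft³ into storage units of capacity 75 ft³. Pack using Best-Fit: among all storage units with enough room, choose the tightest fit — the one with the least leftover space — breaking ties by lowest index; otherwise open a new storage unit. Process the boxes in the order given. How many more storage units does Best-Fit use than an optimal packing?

0

Best-Fit: [35,20] [70] [53,21] [25,27] → 4 storage units.
Total size 251 ft³; any packing needs at least ⌈251/75⌉ = 4 storage units.
So 4 is already optimal.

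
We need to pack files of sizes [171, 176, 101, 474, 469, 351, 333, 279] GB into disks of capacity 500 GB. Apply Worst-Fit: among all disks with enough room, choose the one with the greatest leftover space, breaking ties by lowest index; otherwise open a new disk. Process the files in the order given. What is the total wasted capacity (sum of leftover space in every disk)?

646

Put 171 GB in disk 1; 329 GB remain.
Put 176 GB in disk 1; 153 GB remain.
Put 101 GB in disk 1; 52 GB remain.
Put 474 GB in disk 2; 26 GB remain.
Put 469 GB in disk 3; 31 GB remain.
Put 351 GB in disk 4; 149 GB remain.
Put 333 GB in disk 5; 167 GB remain.
Put 279 GB in disk 6; 221 GB remain.
6 disks × 500 GB = 3000 GB; used 2354 GB; unused 646 GB.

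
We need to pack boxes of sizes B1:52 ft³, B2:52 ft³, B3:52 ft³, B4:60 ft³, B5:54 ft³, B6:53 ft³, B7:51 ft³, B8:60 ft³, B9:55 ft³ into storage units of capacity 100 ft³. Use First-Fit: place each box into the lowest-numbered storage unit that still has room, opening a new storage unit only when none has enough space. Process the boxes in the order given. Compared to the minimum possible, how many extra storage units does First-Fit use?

0

First-Fit: [52] [52] [52] [60] [54] [53] [51] [60] [55] → 9 storage units.
9 boxes exceed 50 ft³ (half the capacity), and no two of those can share a storage unit, so at least 9 storage units are needed.
So 9 is already optimal.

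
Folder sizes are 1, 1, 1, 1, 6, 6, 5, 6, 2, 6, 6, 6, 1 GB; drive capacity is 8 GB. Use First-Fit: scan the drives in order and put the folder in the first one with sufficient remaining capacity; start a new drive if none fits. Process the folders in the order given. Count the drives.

8

Put 1 GB in drive 1; 7 GB remain.
Put 1 GB in drive 1; 6 GB remain.
Put 1 GB in drive 1; 5 GB remain.
Put 1 GB in drive 1; 4 GB remain.
Put 6 GB in drive 2; 2 GB remain.
Put 6 GB in drive 3; 2 GB remain.
Put 5 GB in drive 4; 3 GB remain.
Put 6 GB in drive 5; 2 GB remain.
Put 2 GB in drive 1; 2 GB remain.
Put 6 GB in drive 6; 2 GB remain.
Put 6 GB in drive 7; 2 GB remain.
Put 6 GB in drive 8; 2 GB remain.
Put 1 GB in drive 1; 1 GB remain.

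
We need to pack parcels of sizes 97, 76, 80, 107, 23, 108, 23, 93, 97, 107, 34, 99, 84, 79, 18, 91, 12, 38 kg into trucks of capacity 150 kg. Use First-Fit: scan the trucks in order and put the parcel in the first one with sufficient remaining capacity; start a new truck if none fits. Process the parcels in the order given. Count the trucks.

truck 1: place 97 kg, 53 kg left
truck 2: place 76 kg, 74 kg left
truck 3: place 80 kg, 70 kg left
truck 4: place 107 kg, 43 kg left
truck 1: place 23 kg, 30 kg left
truck 5: place 108 kg, 42 kg left
truck 1: place 23 kg, 7 kg left
truck 6: place 93 kg, 57 kg left
truck 7: place 97 kg, 53 kg left
truck 8: place 107 kg, 43 kg left
truck 2: place 34 kg, 40 kg left
truck 9: place 99 kg, 51 kg left
truck 10: place 84 kg, 66 kg left
truck 11: place 79 kg, 71 kg left
truck 2: place 18 kg, 22 kg left
truck 12: place 91 kg, 59 kg left
truck 2: place 12 kg, 10 kg left
truck 3: place 38 kg, 32 kg left

12 trucks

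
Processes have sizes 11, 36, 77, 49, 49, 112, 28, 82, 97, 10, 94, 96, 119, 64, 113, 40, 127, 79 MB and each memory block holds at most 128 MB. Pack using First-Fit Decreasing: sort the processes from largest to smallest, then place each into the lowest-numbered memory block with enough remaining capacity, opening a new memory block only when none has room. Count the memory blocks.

Sorted descending: 127, 119, 113, 112, 97, 96, 94, 82, 79, 77, 64, 49, 49, 40, 36, 28, 11, 10.
Put 127 MB in memory block 1; 1 MB remain.
Put 119 MB in memory block 2; 9 MB remain.
Put 113 MB in memory block 3; 15 MB remain.
Put 112 MB in memory block 4; 16 MB remain.
Put 97 MB in memory block 5; 31 MB remain.
Put 96 MB in memory block 6; 32 MB remain.
Put 94 MB in memory block 7; 34 MB remain.
Put 82 MB in memory block 8; 46 MB remain.
Put 79 MB in memory block 9; 49 MB remain.
Put 77 MB in memory block 10; 51 MB remain.
Put 64 MB in memory block 11; 64 MB remain.
Put 49 MB in memory block 9; 0 MB remain.
Put 49 MB in memory block 10; 2 MB remain.
Put 40 MB in memory block 8; 6 MB remain.
Put 36 MB in memory block 11; 28 MB remain.
Put 28 MB in memory block 5; 3 MB remain.
Put 11 MB in memory block 3; 4 MB remain.
Put 10 MB in memory block 4; 6 MB remain.

11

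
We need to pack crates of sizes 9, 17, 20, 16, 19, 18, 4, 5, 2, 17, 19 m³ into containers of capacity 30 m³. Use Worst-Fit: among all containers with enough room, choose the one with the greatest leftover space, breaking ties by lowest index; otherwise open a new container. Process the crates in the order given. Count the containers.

7 containers

9 m³ → container 1 (remaining 21 m³)
17 m³ → container 1 (remaining 4 m³)
20 m³ → container 2 (remaining 10 m³)
16 m³ → container 3 (remaining 14 m³)
19 m³ → container 4 (remaining 11 m³)
18 m³ → container 5 (remaining 12 m³)
4 m³ → container 3 (remaining 10 m³)
5 m³ → container 5 (remaining 7 m³)
2 m³ → container 4 (remaining 9 m³)
17 m³ → container 6 (remaining 13 m³)
19 m³ → container 7 (remaining 11 m³)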